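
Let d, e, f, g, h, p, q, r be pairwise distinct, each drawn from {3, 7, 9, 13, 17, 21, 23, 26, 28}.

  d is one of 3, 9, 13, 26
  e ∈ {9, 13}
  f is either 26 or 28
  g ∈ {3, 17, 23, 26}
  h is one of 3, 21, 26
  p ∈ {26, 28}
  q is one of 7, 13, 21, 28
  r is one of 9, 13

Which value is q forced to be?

The 2 variables e and r are confined to {9, 13}, which locks those values in; drop them from d, q.
f and p between them cover only {26, 28} — a naked pair. Remove those values from d, g, h, q.
d's domain is down to {3}, so d = 3. Remove 3 from g, h.
h has just one choice, so h = 21. Remove 21 from q.
So q = 7.

7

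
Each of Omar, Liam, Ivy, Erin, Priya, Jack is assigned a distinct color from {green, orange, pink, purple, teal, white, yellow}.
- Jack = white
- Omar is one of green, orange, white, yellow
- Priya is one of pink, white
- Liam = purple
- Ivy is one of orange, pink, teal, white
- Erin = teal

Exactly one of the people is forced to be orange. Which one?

Liam must be purple (only option left).
That leaves Erin = teal. Eliminate teal elsewhere: Ivy.
Jack has just one choice, so Jack = white. Strike white from Omar, Ivy, Priya.
That leaves Priya = pink. So Ivy can't be pink.
So orange goes to Ivy.

Ivy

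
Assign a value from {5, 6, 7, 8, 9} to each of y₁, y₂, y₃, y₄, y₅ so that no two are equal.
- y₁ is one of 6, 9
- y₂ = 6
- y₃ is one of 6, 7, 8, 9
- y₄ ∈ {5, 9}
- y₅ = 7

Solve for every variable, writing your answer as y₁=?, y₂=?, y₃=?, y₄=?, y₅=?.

y₂ has just one choice, so y₂ = 6. So y₁, y₃ can't be 6.
That leaves y₅ = 7. So y₃ can't be 7.
y₁'s domain is down to {9}, so y₁ = 9. Eliminate 9 elsewhere: y₃, y₄.
y₃'s domain is down to {8}, so y₃ = 8.
y₄ must be 5 (only option left).

y₁=9, y₂=6, y₃=8, y₄=5, y₅=7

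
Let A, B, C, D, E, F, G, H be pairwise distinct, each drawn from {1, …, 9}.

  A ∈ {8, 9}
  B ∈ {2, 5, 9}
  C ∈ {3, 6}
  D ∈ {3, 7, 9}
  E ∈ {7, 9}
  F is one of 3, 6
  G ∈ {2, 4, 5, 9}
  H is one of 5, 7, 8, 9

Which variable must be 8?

The 8 variables together cover exactly {2, 3, 4, 5, 6, 7, 8, 9} — 8 values for 8 variables — and 4 appears only in G's list, so G = 4.
The 7 still-open variables draw from only 7 values {2, 3, 5, 6, 7, 8, 9}, so each is used; only B can be 2, hence B = 2.
The 6 still-open variables draw from only 6 values {3, 5, 6, 7, 8, 9}, so each is used; only H can be 5, hence H = 5.
The 5 still-open variables draw from only 5 values {3, 6, 7, 8, 9}, so each is used; only A can be 8, hence A = 8.

A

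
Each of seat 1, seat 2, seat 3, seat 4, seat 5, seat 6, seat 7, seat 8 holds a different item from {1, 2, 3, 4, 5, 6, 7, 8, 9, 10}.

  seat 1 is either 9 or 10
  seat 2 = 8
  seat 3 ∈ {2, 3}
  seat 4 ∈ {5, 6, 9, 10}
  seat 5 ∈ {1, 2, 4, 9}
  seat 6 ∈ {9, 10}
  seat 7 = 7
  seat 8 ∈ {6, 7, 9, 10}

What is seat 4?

seat 2 must be 8 (only option left).
seat 7 must be 7 (only option left). Remove 7 from seat 8.
seat 1 and seat 6 share exactly the 2 values {9, 10}; by pigeonhole those values go to them, so strike 9, 10 from seat 4, seat 5, seat 8.
seat 8's domain is down to {6}, so seat 8 = 6. So seat 4 can't be 6.
So seat 4 = 5.

5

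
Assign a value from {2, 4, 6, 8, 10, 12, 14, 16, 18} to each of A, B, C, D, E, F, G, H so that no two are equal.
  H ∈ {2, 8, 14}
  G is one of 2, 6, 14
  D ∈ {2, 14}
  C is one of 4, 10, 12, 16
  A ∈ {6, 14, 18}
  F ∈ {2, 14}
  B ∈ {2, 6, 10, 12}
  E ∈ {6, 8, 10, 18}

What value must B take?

12

D and F between them cover only {2, 14} — a naked pair. Remove those values from A, B, G, H.
G has just one choice, so G = 6. Strike 6 from A, B, E.
H must be 8 (only option left). So E can't be 8.
A must be 18 (only option left). Remove 18 from E.
E must be 10 (only option left). Strike 10 from B, C.
So B = 12.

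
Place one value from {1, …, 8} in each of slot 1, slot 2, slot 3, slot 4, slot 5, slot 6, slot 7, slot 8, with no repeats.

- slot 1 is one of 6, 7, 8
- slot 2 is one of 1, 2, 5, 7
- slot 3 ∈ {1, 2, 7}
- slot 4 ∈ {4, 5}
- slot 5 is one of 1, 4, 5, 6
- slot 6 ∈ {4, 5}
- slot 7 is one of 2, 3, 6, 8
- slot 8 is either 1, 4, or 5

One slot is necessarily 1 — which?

Among the 8 variables, 3 fits only slot 7 (and all 8 values in {1, 2, 3, 4, 5, 6, 7, 8} must be used), so slot 7 = 3.
The 7 still-open variables draw from only 7 values {1, 2, 4, 5, 6, 7, 8}, so each is used; only slot 1 can be 8, hence slot 1 = 8.
The 6 still-open variables together cover exactly {1, 2, 4, 5, 6, 7} — 6 values for 6 variables — and 6 appears only in slot 5's list, so slot 5 = 6.
The 2 variables slot 4 and slot 6 are confined to {4, 5}, which locks those values in; drop them from slot 2, slot 8.
So 1 goes to slot 8.

slot 8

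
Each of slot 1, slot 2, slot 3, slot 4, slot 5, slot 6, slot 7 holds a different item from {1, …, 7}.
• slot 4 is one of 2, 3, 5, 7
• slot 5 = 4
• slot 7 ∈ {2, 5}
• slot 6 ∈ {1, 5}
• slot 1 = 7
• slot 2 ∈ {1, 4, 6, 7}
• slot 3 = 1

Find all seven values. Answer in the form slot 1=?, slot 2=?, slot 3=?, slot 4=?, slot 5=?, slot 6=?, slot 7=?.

slot 1 must be 7 (only option left). Strike 7 from slot 2, slot 4.
That leaves slot 3 = 1. So slot 2, slot 6 can't be 1.
slot 5 has just one choice, so slot 5 = 4. So slot 2 can't be 4.
slot 6 must be 5 (only option left). Eliminate 5 elsewhere: slot 4, slot 7.
That leaves slot 7 = 2. So slot 4 can't be 2.
slot 2 has just one choice, so slot 2 = 6.
That leaves slot 4 = 3.

slot 1=7, slot 2=6, slot 3=1, slot 4=3, slot 5=4, slot 6=5, slot 7=2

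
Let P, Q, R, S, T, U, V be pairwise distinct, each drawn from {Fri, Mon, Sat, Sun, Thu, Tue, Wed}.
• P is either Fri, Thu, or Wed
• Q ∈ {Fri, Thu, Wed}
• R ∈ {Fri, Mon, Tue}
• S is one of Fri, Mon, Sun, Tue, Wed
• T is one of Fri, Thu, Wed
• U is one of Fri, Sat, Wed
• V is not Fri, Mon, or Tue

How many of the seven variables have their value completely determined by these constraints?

2

P, Q, T between them cover only {Fri, Thu, Wed} — a naked triple. Remove those values from R, S, U, V.
That leaves U = Sat. Strike Sat from V.
V must be Sun (only option left). Strike Sun from S.
Determined: U=Sat, V=Sun. The other variables each still have more than one consistent value. That makes 2.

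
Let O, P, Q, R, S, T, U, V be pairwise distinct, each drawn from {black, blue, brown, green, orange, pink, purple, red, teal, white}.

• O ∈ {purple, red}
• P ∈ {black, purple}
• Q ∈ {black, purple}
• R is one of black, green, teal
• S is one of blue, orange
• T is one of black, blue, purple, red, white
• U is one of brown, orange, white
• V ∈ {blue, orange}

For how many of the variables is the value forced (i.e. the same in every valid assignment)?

P and Q share exactly the 2 values {black, purple}; by pigeonhole those values go to them, so strike black, purple from O, R, T.
That leaves O = red. Strike red from T.
The 2 variables S and V are confined to {blue, orange}, which locks those values in; drop them from T, U.
T must be white (only option left). So U can't be white.
U must be brown (only option left).
Determined: O=red, T=white, U=brown. The other variables each still have more than one consistent value. That makes 3.

3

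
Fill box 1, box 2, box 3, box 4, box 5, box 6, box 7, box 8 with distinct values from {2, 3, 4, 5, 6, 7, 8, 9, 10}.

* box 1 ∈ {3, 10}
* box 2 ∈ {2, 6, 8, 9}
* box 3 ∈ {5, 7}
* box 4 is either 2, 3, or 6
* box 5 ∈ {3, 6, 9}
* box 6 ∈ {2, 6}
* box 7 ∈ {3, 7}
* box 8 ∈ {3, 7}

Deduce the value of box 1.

10

Among the 8 variables, 5 fits only box 3 (and all 8 values in {2, 3, 5, 6, 7, 8, 9, 10} must be used), so box 3 = 5.
Among the 7 still-open variables, 8 fits only box 2 (and all 7 values in {2, 3, 6, 7, 8, 9, 10} must be used), so box 2 = 8.
Among the 6 still-open variables, 9 fits only box 5 (and all 6 values in {2, 3, 6, 7, 9, 10} must be used), so box 5 = 9.
The 5 still-open variables draw from only 5 values {2, 3, 6, 7, 10}, so each is used; only box 1 can be 10, hence box 1 = 10.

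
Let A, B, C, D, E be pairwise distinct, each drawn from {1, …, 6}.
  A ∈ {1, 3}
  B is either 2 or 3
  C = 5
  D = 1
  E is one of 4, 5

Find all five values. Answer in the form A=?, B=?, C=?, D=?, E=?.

A=3, B=2, C=5, D=1, E=4

C's domain is down to {5}, so C = 5. Remove 5 from E.
That leaves D = 1. Eliminate 1 elsewhere: A.
That leaves E = 4.
A has just one choice, so A = 3. Strike 3 from B.
That leaves B = 2.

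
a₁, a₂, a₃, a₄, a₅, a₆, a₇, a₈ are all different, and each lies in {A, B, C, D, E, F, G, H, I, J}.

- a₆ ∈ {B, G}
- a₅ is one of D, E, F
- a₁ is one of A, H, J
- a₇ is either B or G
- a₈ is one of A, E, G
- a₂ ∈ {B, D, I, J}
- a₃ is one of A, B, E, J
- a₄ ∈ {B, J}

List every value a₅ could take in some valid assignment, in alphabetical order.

D, F

The 2 variables a₆ and a₇ are confined to {B, G}, which locks those values in; drop them from a₂, a₃, a₄, a₈.
a₄ must be J (only option left). So a₁, a₂, a₃ can't be J.
a₃ and a₈ between them cover only {A, E} — a naked pair. Remove those values from a₁, a₅.
a₁ has just one choice, so a₁ = H.
No further eliminations apply; a₅ can still be any of D, F.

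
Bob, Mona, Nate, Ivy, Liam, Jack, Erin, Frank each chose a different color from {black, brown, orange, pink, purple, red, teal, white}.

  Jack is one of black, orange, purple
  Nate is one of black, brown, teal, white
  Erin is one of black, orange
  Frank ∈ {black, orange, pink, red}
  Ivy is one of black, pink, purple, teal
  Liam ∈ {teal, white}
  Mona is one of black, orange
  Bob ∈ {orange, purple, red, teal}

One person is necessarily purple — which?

Among the 8 variables, brown fits only Nate (and all 8 values in {black, brown, orange, pink, purple, red, teal, white} must be used), so Nate = brown.
The 7 still-open variables together cover exactly {black, orange, pink, purple, red, teal, white} — 7 values for 7 variables — and white appears only in Liam's list, so Liam = white.
Mona and Erin between them cover only {black, orange} — a naked pair. Remove those values from Bob, Ivy, Jack, Frank.
So purple goes to Jack.

Jack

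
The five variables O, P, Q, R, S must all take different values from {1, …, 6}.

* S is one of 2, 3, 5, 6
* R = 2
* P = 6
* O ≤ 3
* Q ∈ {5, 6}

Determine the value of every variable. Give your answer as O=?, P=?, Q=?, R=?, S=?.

P has just one choice, so P = 6. Eliminate 6 elsewhere: Q, S.
That leaves Q = 5. Remove 5 from S.
R has just one choice, so R = 2. Remove 2 from O, S.
S must be 3 (only option left). Strike 3 from O.
O has just one choice, so O = 1.

O=1, P=6, Q=5, R=2, S=3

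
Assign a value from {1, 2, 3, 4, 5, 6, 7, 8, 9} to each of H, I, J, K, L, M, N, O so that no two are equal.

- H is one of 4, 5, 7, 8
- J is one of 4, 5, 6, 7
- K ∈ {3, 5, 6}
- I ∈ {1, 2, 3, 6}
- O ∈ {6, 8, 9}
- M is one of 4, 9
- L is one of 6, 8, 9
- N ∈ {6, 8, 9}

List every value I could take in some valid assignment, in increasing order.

The 3 variables L, N, O are confined to {6, 8, 9}, which locks those values in; drop them from H, I, J, K, M.
M's domain is down to {4}, so M = 4. Remove 4 from H, J.
H and J between them cover only {5, 7} — a naked pair. Remove those values from K.
K's domain is down to {3}, so K = 3. Strike 3 from I.
No further eliminations apply; I can still be any of 1, 2.

1, 2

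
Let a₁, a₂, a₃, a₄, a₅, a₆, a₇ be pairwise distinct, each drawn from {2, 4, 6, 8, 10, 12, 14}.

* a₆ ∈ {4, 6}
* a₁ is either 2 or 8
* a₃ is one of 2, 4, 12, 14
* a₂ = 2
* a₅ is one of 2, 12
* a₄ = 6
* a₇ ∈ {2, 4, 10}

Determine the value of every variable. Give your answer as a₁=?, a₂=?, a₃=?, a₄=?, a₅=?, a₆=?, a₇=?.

a₁=8, a₂=2, a₃=14, a₄=6, a₅=12, a₆=4, a₇=10

a₂'s domain is down to {2}, so a₂ = 2. So a₁, a₃, a₅, a₇ can't be 2.
a₄'s domain is down to {6}, so a₄ = 6. Remove 6 from a₆.
a₅ must be 12 (only option left). Remove 12 from a₃.
a₆ must be 4 (only option left). Remove 4 from a₃, a₇.
a₇ has just one choice, so a₇ = 10.
a₁ has just one choice, so a₁ = 8.
a₃'s domain is down to {14}, so a₃ = 14.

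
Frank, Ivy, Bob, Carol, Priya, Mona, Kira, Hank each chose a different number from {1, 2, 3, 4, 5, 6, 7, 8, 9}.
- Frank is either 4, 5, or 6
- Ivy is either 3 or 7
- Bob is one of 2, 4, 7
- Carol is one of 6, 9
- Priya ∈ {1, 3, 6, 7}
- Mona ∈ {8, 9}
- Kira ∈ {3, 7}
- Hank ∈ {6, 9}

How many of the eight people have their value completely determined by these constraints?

Ivy and Kira share exactly the 2 values {3, 7}; by pigeonhole those values go to them, so strike 3, 7 from Bob, Priya.
The 2 variables Carol and Hank are confined to {6, 9}, which locks those values in; drop them from Frank, Priya, Mona.
Priya has just one choice, so Priya = 1.
Mona has just one choice, so Mona = 8.
Determined: Priya=1, Mona=8. The other people each still have more than one consistent value. That makes 2.

2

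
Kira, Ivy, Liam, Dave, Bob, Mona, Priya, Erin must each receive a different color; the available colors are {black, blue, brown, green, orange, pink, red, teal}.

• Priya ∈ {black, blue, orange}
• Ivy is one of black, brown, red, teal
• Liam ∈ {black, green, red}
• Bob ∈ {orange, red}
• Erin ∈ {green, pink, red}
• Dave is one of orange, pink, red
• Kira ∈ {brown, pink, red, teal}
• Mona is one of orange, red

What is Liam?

black

Among the 8 variables, blue fits only Priya (and all 8 values in {black, blue, brown, green, orange, pink, red, teal} must be used), so Priya = blue.
The 2 variables Bob and Mona are confined to {orange, red}, which locks those values in; drop them from Kira, Ivy, Liam, Dave, Erin.
Dave must be pink (only option left). Remove pink from Kira, Erin.
That leaves Erin = green. Eliminate green elsewhere: Liam.
So Liam = black.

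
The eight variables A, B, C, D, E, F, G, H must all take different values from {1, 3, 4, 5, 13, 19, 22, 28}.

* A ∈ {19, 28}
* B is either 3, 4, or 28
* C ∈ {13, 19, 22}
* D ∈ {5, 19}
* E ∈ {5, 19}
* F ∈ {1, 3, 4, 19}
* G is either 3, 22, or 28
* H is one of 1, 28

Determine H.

1

The 8 variables together cover exactly {1, 3, 4, 5, 13, 19, 22, 28} — 8 values for 8 variables — and 13 appears only in C's list, so C = 13.
The 7 still-open variables together cover exactly {1, 3, 4, 5, 19, 22, 28} — 7 values for 7 variables — and 22 appears only in G's list, so G = 22.
D and E share exactly the 2 values {5, 19}; by pigeonhole those values go to them, so strike 5, 19 from A, F.
A must be 28 (only option left). Strike 28 from B, H.
So H = 1.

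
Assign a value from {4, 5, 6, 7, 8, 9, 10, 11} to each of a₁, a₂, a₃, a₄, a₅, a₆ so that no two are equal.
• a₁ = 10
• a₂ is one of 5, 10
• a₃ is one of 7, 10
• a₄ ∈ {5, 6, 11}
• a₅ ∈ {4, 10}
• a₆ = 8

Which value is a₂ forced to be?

5

a₁'s domain is down to {10}, so a₁ = 10. Strike 10 from a₂, a₃, a₅.
So a₂ = 5.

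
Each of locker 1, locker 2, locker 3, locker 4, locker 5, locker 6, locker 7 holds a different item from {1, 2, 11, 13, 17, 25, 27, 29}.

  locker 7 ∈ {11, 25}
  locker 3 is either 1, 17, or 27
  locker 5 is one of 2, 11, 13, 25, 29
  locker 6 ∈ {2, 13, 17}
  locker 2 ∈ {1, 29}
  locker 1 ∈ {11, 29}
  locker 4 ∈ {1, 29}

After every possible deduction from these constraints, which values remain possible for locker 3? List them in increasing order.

The 2 variables locker 2 and locker 4 are confined to {1, 29}, which locks those values in; drop them from locker 1, locker 3, locker 5.
That leaves locker 1 = 11. Strike 11 from locker 5, locker 7.
locker 7 has just one choice, so locker 7 = 25. So locker 5 can't be 25.
No further eliminations apply; locker 3 can still be any of 17, 27.

17, 27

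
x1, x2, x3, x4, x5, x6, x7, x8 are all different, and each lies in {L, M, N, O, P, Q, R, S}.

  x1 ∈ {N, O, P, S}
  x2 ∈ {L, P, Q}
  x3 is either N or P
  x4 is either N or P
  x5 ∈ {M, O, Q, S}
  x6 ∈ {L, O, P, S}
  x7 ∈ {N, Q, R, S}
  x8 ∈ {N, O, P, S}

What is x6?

The 8 variables draw from only 8 values {L, M, N, O, P, Q, R, S}, so each is used; only x5 can be M, hence x5 = M.
Among the 7 still-open variables, R fits only x7 (and all 7 values in {L, N, O, P, Q, R, S} must be used), so x7 = R.
Among the 6 still-open variables, Q fits only x2 (and all 6 values in {L, N, O, P, Q, S} must be used), so x2 = Q.
The 5 still-open variables draw from only 5 values {L, N, O, P, S}, so each is used; only x6 can be L, hence x6 = L.

L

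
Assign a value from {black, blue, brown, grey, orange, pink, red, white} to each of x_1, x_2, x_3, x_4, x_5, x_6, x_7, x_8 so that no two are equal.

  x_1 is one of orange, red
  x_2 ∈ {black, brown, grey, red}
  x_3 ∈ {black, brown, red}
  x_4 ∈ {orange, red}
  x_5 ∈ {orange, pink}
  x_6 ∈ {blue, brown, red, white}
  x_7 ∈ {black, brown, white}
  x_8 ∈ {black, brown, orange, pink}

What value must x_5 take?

The 8 variables draw from only 8 values {black, blue, brown, grey, orange, pink, red, white}, so each is used; only x_6 can be blue, hence x_6 = blue.
The 7 still-open variables together cover exactly {black, brown, grey, orange, pink, red, white} — 7 values for 7 variables — and grey appears only in x_2's list, so x_2 = grey.
The 6 still-open variables together cover exactly {black, brown, orange, pink, red, white} — 6 values for 6 variables — and white appears only in x_7's list, so x_7 = white.
The 2 variables x_1 and x_4 are confined to {orange, red}, which locks those values in; drop them from x_3, x_5, x_8.
So x_5 = pink.

pink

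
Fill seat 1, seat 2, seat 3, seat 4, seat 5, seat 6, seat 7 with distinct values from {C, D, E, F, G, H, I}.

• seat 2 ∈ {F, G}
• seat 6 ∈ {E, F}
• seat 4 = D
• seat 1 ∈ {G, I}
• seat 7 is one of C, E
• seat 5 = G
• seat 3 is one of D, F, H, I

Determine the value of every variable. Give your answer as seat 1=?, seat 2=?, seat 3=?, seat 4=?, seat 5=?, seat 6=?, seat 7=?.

seat 1=I, seat 2=F, seat 3=H, seat 4=D, seat 5=G, seat 6=E, seat 7=C

seat 4's domain is down to {D}, so seat 4 = D. Strike D from seat 3.
seat 5 must be G (only option left). Remove G from seat 1, seat 2.
seat 1's domain is down to {I}, so seat 1 = I. Eliminate I elsewhere: seat 3.
seat 2 has just one choice, so seat 2 = F. Strike F from seat 3, seat 6.
That leaves seat 3 = H.
That leaves seat 6 = E. Remove E from seat 7.
seat 7 has just one choice, so seat 7 = C.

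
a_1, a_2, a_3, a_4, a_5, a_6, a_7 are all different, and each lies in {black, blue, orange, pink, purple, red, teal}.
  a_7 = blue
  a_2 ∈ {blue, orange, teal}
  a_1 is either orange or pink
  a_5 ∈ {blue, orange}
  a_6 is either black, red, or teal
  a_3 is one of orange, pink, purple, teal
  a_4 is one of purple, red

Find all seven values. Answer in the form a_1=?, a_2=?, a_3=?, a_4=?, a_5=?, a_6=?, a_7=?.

a_7 has just one choice, so a_7 = blue. Strike blue from a_2, a_5.
a_5's domain is down to {orange}, so a_5 = orange. Strike orange from a_1, a_2, a_3.
That leaves a_1 = pink. Remove pink from a_3.
a_2 must be teal (only option left). Strike teal from a_3, a_6.
a_3 has just one choice, so a_3 = purple. So a_4 can't be purple.
a_4 must be red (only option left). So a_6 can't be red.
a_6 has just one choice, so a_6 = black.

a_1=pink, a_2=teal, a_3=purple, a_4=red, a_5=orange, a_6=black, a_7=blue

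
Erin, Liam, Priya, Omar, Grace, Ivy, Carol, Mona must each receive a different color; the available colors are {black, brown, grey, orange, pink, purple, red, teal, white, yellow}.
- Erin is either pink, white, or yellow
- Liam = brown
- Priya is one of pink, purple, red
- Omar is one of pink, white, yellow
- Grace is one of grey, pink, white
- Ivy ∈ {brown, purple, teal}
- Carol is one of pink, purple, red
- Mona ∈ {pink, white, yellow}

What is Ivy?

Liam has just one choice, so Liam = brown. So Ivy can't be brown.
Among the 7 still-open variables, grey fits only Grace (and all 7 values in {grey, pink, purple, red, teal, white, yellow} must be used), so Grace = grey.
The 6 still-open variables draw from only 6 values {pink, purple, red, teal, white, yellow}, so each is used; only Ivy can be teal, hence Ivy = teal.

teal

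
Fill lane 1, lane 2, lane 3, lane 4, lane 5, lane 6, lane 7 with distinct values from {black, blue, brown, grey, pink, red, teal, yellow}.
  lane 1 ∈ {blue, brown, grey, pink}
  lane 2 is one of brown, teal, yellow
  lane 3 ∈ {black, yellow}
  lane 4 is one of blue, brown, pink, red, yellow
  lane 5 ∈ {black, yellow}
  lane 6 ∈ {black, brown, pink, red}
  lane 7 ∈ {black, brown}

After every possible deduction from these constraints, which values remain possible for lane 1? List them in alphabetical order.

lane 3 and lane 5 share exactly the 2 values {black, yellow}; by pigeonhole those values go to them, so strike black, yellow from lane 2, lane 4, lane 6, lane 7.
lane 7 must be brown (only option left). Strike brown from lane 1, lane 2, lane 4, lane 6.
That leaves lane 2 = teal.
No further eliminations apply; lane 1 can still be any of blue, grey, pink.

blue, grey, pink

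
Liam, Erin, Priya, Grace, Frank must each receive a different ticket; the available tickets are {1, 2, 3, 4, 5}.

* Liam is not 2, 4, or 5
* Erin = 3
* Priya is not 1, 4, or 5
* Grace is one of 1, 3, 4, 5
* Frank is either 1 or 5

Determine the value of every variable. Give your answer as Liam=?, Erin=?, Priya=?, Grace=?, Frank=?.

Erin must be 3 (only option left). Eliminate 3 elsewhere: Liam, Priya, Grace.
Priya must be 2 (only option left).
Liam's domain is down to {1}, so Liam = 1. Strike 1 from Grace, Frank.
That leaves Frank = 5. Strike 5 from Grace.
Grace has just one choice, so Grace = 4.

Liam=1, Erin=3, Priya=2, Grace=4, Frank=5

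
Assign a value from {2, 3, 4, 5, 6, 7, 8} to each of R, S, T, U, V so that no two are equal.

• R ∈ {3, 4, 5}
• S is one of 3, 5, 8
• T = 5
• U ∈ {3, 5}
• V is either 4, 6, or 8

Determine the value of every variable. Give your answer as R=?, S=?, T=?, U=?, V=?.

T has just one choice, so T = 5. So R, S, U can't be 5.
U has just one choice, so U = 3. Strike 3 from R, S.
R's domain is down to {4}, so R = 4. Strike 4 from V.
S must be 8 (only option left). Strike 8 from V.
V must be 6 (only option left).

R=4, S=8, T=5, U=3, V=6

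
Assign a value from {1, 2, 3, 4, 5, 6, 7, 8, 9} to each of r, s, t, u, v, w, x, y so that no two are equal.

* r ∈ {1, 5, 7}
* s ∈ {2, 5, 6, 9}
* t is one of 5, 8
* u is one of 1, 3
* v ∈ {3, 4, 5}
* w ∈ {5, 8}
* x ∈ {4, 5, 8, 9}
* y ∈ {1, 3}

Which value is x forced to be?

The 2 variables t and w are confined to {5, 8}, which locks those values in; drop them from r, s, v, x.
u and y share exactly the 2 values {1, 3}; by pigeonhole those values go to them, so strike 1, 3 from r, v.
r must be 7 (only option left).
v has just one choice, so v = 4. So x can't be 4.
So x = 9.

9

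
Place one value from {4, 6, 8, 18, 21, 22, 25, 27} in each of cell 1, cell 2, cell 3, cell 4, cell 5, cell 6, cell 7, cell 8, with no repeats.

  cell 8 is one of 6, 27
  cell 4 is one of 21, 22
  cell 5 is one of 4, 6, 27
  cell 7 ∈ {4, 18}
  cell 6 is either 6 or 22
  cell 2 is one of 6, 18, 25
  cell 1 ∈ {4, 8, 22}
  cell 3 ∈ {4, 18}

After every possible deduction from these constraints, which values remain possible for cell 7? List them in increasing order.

4, 18

Among the 8 variables, 8 fits only cell 1 (and all 8 values in {4, 6, 8, 18, 21, 22, 25, 27} must be used), so cell 1 = 8.
The 7 still-open variables together cover exactly {4, 6, 18, 21, 22, 25, 27} — 7 values for 7 variables — and 21 appears only in cell 4's list, so cell 4 = 21.
The 6 still-open variables draw from only 6 values {4, 6, 18, 22, 25, 27}, so each is used; only cell 6 can be 22, hence cell 6 = 22.
The 5 still-open variables together cover exactly {4, 6, 18, 25, 27} — 5 values for 5 variables — and 25 appears only in cell 2's list, so cell 2 = 25.
The 2 variables cell 3 and cell 7 are confined to {4, 18}, which locks those values in; drop them from cell 5.
No further eliminations apply; cell 7 can still be any of 4, 18.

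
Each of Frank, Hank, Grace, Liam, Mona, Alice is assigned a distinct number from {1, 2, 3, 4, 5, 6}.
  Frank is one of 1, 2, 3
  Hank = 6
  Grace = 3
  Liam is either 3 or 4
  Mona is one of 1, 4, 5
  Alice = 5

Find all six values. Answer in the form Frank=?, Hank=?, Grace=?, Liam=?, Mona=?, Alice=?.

Hank's domain is down to {6}, so Hank = 6.
Grace's domain is down to {3}, so Grace = 3. Eliminate 3 elsewhere: Frank, Liam.
Liam must be 4 (only option left). Strike 4 from Mona.
Alice must be 5 (only option left). So Mona can't be 5.
Mona has just one choice, so Mona = 1. So Frank can't be 1.
Frank's domain is down to {2}, so Frank = 2.

Frank=2, Hank=6, Grace=3, Liam=4, Mona=1, Alice=5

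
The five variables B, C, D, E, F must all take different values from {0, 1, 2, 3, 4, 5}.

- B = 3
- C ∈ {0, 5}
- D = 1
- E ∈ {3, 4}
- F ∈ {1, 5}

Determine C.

B must be 3 (only option left). So E can't be 3.
That leaves D = 1. So F can't be 1.
E must be 4 (only option left).
That leaves F = 5. Eliminate 5 elsewhere: C.
So C = 0.

0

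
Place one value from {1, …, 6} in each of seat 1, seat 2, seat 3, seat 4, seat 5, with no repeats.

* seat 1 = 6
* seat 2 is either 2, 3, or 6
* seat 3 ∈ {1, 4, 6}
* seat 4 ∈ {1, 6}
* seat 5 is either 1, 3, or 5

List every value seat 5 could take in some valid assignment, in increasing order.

seat 1 has just one choice, so seat 1 = 6. Strike 6 from seat 2, seat 3, seat 4.
seat 4 must be 1 (only option left). Remove 1 from seat 3, seat 5.
That leaves seat 3 = 4.
No further eliminations apply; seat 5 can still be any of 3, 5.

3, 5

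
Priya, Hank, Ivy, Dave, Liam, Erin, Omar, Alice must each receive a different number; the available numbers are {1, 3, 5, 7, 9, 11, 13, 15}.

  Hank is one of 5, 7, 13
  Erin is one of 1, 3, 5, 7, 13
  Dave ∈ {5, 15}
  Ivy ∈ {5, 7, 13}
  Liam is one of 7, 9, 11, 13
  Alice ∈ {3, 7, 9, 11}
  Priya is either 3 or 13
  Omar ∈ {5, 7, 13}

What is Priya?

The 8 variables together cover exactly {1, 3, 5, 7, 9, 11, 13, 15} — 8 values for 8 variables — and 1 appears only in Erin's list, so Erin = 1.
The 7 still-open variables together cover exactly {3, 5, 7, 9, 11, 13, 15} — 7 values for 7 variables — and 15 appears only in Dave's list, so Dave = 15.
The 3 variables Hank, Ivy, Omar are confined to {5, 7, 13}, which locks those values in; drop them from Priya, Liam, Alice.
So Priya = 3.

3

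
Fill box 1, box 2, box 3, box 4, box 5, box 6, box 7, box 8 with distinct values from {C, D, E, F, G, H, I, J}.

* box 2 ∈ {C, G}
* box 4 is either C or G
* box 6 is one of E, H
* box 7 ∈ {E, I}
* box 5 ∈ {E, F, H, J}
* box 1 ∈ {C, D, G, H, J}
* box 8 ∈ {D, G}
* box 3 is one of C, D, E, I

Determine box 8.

D

The 8 variables draw from only 8 values {C, D, E, F, G, H, I, J}, so each is used; only box 5 can be F, hence box 5 = F.
The 7 still-open variables draw from only 7 values {C, D, E, G, H, I, J}, so each is used; only box 1 can be J, hence box 1 = J.
The 6 still-open variables draw from only 6 values {C, D, E, G, H, I}, so each is used; only box 6 can be H, hence box 6 = H.
The 2 variables box 2 and box 4 are confined to {C, G}, which locks those values in; drop them from box 3, box 8.
So box 8 = D.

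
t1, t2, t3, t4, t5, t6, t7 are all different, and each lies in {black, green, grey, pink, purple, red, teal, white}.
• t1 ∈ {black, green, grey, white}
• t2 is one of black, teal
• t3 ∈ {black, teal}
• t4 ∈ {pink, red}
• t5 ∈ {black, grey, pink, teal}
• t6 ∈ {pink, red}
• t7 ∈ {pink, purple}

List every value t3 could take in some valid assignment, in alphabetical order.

black, teal

t2 and t3 between them cover only {black, teal} — a naked pair. Remove those values from t1, t5.
t4 and t6 between them cover only {pink, red} — a naked pair. Remove those values from t5, t7.
t5 must be grey (only option left). Strike grey from t1.
t7's domain is down to {purple}, so t7 = purple.
No further eliminations apply; t3 can still be any of black, teal.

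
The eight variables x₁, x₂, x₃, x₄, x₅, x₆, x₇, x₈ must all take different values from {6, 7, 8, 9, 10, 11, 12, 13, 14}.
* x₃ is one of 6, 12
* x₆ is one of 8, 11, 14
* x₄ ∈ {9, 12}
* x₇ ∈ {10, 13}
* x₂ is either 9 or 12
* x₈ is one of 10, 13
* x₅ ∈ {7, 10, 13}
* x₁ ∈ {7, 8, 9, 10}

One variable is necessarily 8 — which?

x₂ and x₄ share exactly the 2 values {9, 12}; by pigeonhole those values go to them, so strike 9, 12 from x₁, x₃.
That leaves x₃ = 6.
x₇ and x₈ between them cover only {10, 13} — a naked pair. Remove those values from x₁, x₅.
x₅ must be 7 (only option left). Eliminate 7 elsewhere: x₁.
So 8 goes to x₁.

x₁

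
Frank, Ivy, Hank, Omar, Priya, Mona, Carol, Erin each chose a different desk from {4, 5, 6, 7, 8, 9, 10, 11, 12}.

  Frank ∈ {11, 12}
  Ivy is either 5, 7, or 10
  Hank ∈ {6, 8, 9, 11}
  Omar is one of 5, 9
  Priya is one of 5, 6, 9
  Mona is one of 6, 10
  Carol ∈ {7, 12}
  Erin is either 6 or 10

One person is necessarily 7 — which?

Ivy

The 8 variables draw from only 8 values {5, 6, 7, 8, 9, 10, 11, 12}, so each is used; only Hank can be 8, hence Hank = 8.
The 7 still-open variables together cover exactly {5, 6, 7, 9, 10, 11, 12} — 7 values for 7 variables — and 11 appears only in Frank's list, so Frank = 11.
The 6 still-open variables together cover exactly {5, 6, 7, 9, 10, 12} — 6 values for 6 variables — and 12 appears only in Carol's list, so Carol = 12.
The 5 still-open variables draw from only 5 values {5, 6, 7, 9, 10}, so each is used; only Ivy can be 7, hence Ivy = 7.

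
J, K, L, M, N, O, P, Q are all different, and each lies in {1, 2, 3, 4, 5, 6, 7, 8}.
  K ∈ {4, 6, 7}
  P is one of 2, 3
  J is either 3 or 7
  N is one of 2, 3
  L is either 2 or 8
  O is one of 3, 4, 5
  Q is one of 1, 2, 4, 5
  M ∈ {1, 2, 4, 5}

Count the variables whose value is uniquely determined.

3

The 8 variables together cover exactly {1, 2, 3, 4, 5, 6, 7, 8} — 8 values for 8 variables — and 6 appears only in K's list, so K = 6.
The 7 still-open variables draw from only 7 values {1, 2, 3, 4, 5, 7, 8}, so each is used; only J can be 7, hence J = 7.
The 6 still-open variables together cover exactly {1, 2, 3, 4, 5, 8} — 6 values for 6 variables — and 8 appears only in L's list, so L = 8.
N and P between them cover only {2, 3} — a naked pair. Remove those values from M, O, Q.
Determined: J=7, K=6, L=8. The other variables each still have more than one consistent value. That makes 3.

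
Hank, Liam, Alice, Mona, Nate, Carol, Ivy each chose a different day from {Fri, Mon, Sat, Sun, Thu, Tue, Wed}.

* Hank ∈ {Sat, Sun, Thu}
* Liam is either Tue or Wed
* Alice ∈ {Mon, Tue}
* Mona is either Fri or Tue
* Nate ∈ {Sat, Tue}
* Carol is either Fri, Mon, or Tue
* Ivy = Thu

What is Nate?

Sat

Ivy's domain is down to {Thu}, so Ivy = Thu. Strike Thu from Hank.
The 6 still-open variables together cover exactly {Fri, Mon, Sat, Sun, Tue, Wed} — 6 values for 6 variables — and Sun appears only in Hank's list, so Hank = Sun.
The 5 still-open variables draw from only 5 values {Fri, Mon, Sat, Tue, Wed}, so each is used; only Nate can be Sat, hence Nate = Sat.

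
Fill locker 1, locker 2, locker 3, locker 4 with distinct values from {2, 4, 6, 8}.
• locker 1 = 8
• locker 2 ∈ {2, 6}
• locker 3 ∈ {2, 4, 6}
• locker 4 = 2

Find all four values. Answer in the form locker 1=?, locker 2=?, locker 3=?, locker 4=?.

locker 1=8, locker 2=6, locker 3=4, locker 4=2

locker 1 has just one choice, so locker 1 = 8.
locker 4's domain is down to {2}, so locker 4 = 2. Eliminate 2 elsewhere: locker 2, locker 3.
locker 2's domain is down to {6}, so locker 2 = 6. So locker 3 can't be 6.
locker 3's domain is down to {4}, so locker 3 = 4.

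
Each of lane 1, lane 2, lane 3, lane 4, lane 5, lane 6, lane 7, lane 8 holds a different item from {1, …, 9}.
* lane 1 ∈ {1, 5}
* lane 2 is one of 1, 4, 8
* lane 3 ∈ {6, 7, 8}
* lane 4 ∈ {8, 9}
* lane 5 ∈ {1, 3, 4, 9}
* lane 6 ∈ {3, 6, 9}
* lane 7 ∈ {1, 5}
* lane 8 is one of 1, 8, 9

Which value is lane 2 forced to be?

Among the 8 variables, 7 fits only lane 3 (and all 8 values in {1, 3, 4, 5, 6, 7, 8, 9} must be used), so lane 3 = 7.
Among the 7 still-open variables, 6 fits only lane 6 (and all 7 values in {1, 3, 4, 5, 6, 8, 9} must be used), so lane 6 = 6.
The 6 still-open variables together cover exactly {1, 3, 4, 5, 8, 9} — 6 values for 6 variables — and 3 appears only in lane 5's list, so lane 5 = 3.
The 5 still-open variables together cover exactly {1, 4, 5, 8, 9} — 5 values for 5 variables — and 4 appears only in lane 2's list, so lane 2 = 4.

4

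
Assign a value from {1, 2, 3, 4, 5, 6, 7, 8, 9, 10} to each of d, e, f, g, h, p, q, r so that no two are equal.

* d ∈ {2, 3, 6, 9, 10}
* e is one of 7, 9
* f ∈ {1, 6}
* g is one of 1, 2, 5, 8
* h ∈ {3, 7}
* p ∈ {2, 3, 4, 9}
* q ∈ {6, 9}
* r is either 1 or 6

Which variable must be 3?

f and r between them cover only {1, 6} — a naked pair. Remove those values from d, g, q.
q has just one choice, so q = 9. Strike 9 from d, e, p.
e must be 7 (only option left). So h can't be 7.
So 3 goes to h.

h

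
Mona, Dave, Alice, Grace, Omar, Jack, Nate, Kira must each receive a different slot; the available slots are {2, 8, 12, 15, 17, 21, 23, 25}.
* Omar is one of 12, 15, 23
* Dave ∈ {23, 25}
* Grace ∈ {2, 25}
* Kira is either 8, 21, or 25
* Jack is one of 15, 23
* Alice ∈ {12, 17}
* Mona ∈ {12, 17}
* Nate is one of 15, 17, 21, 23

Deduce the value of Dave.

The 8 variables together cover exactly {2, 8, 12, 15, 17, 21, 23, 25} — 8 values for 8 variables — and 2 appears only in Grace's list, so Grace = 2.
The 7 still-open variables together cover exactly {8, 12, 15, 17, 21, 23, 25} — 7 values for 7 variables — and 8 appears only in Kira's list, so Kira = 8.
The 6 still-open variables together cover exactly {12, 15, 17, 21, 23, 25} — 6 values for 6 variables — and 21 appears only in Nate's list, so Nate = 21.
The 5 still-open variables together cover exactly {12, 15, 17, 23, 25} — 5 values for 5 variables — and 25 appears only in Dave's list, so Dave = 25.

25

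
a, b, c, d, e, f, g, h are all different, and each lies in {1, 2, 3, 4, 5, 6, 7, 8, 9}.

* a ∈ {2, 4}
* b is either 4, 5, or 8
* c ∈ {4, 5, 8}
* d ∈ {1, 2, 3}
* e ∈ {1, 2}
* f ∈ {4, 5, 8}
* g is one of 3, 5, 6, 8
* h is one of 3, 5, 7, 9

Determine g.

The 3 variables b, c, f are confined to {4, 5, 8}, which locks those values in; drop them from a, g, h.
a has just one choice, so a = 2. So d, e can't be 2.
e has just one choice, so e = 1. Eliminate 1 elsewhere: d.
d's domain is down to {3}, so d = 3. Strike 3 from g, h.
So g = 6.

6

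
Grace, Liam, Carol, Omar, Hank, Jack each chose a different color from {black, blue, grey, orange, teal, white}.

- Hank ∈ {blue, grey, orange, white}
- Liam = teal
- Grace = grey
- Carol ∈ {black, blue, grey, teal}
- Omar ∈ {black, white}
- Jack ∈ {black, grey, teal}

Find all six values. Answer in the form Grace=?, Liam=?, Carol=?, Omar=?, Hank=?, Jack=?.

Grace has just one choice, so Grace = grey. Remove grey from Carol, Hank, Jack.
Liam must be teal (only option left). So Carol, Jack can't be teal.
Jack has just one choice, so Jack = black. Strike black from Carol, Omar.
Carol must be blue (only option left). Remove blue from Hank.
Omar must be white (only option left). So Hank can't be white.
Hank must be orange (only option left).

Grace=grey, Liam=teal, Carol=blue, Omar=white, Hank=orange, Jack=black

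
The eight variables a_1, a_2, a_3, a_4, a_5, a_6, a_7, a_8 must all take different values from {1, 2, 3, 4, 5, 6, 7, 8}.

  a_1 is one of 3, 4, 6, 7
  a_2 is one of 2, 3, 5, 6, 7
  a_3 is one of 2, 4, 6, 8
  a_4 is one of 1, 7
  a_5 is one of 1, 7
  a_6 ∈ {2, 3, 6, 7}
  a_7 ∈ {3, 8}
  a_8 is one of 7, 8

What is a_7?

3

The 8 variables together cover exactly {1, 2, 3, 4, 5, 6, 7, 8} — 8 values for 8 variables — and 5 appears only in a_2's list, so a_2 = 5.
a_4 and a_5 between them cover only {1, 7} — a naked pair. Remove those values from a_1, a_6, a_8.
a_8 must be 8 (only option left). So a_3, a_7 can't be 8.
So a_7 = 3.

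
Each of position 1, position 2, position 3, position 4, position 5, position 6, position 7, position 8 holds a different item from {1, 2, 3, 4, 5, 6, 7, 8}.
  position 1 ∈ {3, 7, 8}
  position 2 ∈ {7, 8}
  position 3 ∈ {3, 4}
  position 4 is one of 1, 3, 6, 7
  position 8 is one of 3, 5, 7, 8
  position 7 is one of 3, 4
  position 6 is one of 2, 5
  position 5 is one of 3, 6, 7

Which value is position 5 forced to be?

6

The 8 variables draw from only 8 values {1, 2, 3, 4, 5, 6, 7, 8}, so each is used; only position 4 can be 1, hence position 4 = 1.
Among the 7 still-open variables, 2 fits only position 6 (and all 7 values in {2, 3, 4, 5, 6, 7, 8} must be used), so position 6 = 2.
The 6 still-open variables draw from only 6 values {3, 4, 5, 6, 7, 8}, so each is used; only position 8 can be 5, hence position 8 = 5.
The 5 still-open variables together cover exactly {3, 4, 6, 7, 8} — 5 values for 5 variables — and 6 appears only in position 5's list, so position 5 = 6.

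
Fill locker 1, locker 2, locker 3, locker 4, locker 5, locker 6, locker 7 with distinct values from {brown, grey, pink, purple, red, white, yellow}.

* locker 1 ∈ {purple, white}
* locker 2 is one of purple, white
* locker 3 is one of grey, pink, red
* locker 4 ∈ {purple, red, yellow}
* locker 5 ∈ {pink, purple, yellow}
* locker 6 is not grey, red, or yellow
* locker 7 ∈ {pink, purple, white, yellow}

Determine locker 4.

red

Among the 7 variables, brown fits only locker 6 (and all 7 values in {brown, grey, pink, purple, red, white, yellow} must be used), so locker 6 = brown.
The 6 still-open variables together cover exactly {grey, pink, purple, red, white, yellow} — 6 values for 6 variables — and grey appears only in locker 3's list, so locker 3 = grey.
The 5 still-open variables draw from only 5 values {pink, purple, red, white, yellow}, so each is used; only locker 4 can be red, hence locker 4 = red.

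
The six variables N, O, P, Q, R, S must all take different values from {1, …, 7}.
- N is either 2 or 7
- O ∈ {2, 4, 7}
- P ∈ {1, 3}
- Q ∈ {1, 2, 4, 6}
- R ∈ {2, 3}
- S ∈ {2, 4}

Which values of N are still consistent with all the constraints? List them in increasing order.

2, 7

The 6 variables draw from only 6 values {1, 2, 3, 4, 6, 7}, so each is used; only Q can be 6, hence Q = 6.
The 5 still-open variables together cover exactly {1, 2, 3, 4, 7} — 5 values for 5 variables — and 1 appears only in P's list, so P = 1.
The 4 still-open variables draw from only 4 values {2, 3, 4, 7}, so each is used; only R can be 3, hence R = 3.
No further eliminations apply; N can still be any of 2, 7.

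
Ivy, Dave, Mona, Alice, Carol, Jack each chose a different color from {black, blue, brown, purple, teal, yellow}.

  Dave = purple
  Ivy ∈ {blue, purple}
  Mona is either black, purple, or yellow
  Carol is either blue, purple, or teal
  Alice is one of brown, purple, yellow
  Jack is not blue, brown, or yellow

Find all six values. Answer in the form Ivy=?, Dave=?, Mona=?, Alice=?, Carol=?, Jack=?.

Ivy=blue, Dave=purple, Mona=yellow, Alice=brown, Carol=teal, Jack=black

Dave has just one choice, so Dave = purple. So Ivy, Mona, Alice, Carol, Jack can't be purple.
Ivy has just one choice, so Ivy = blue. Strike blue from Carol.
Carol's domain is down to {teal}, so Carol = teal. Eliminate teal elsewhere: Jack.
Jack must be black (only option left). So Mona can't be black.
Mona has just one choice, so Mona = yellow. So Alice can't be yellow.
Alice has just one choice, so Alice = brown.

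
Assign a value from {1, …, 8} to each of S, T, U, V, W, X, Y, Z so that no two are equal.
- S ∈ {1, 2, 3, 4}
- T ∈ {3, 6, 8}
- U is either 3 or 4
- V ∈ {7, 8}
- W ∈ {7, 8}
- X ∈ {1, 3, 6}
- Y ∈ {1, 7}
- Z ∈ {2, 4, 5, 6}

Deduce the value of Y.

The 8 variables together cover exactly {1, 2, 3, 4, 5, 6, 7, 8} — 8 values for 8 variables — and 5 appears only in Z's list, so Z = 5.
The 7 still-open variables draw from only 7 values {1, 2, 3, 4, 6, 7, 8}, so each is used; only S can be 2, hence S = 2.
The 6 still-open variables draw from only 6 values {1, 3, 4, 6, 7, 8}, so each is used; only U can be 4, hence U = 4.
The 2 variables V and W are confined to {7, 8}, which locks those values in; drop them from T, Y.
So Y = 1.

1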